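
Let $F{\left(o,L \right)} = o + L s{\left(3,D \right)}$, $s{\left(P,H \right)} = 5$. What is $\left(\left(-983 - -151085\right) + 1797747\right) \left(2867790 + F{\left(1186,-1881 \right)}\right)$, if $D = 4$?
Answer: $5570012512779$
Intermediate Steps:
$F{\left(o,L \right)} = o + 5 L$ ($F{\left(o,L \right)} = o + L 5 = o + 5 L$)
$\left(\left(-983 - -151085\right) + 1797747\right) \left(2867790 + F{\left(1186,-1881 \right)}\right) = \left(\left(-983 - -151085\right) + 1797747\right) \left(2867790 + \left(1186 + 5 \left(-1881\right)\right)\right) = \left(\left(-983 + 151085\right) + 1797747\right) \left(2867790 + \left(1186 - 9405\right)\right) = \left(150102 + 1797747\right) \left(2867790 - 8219\right) = 1947849 \cdot 2859571 = 5570012512779$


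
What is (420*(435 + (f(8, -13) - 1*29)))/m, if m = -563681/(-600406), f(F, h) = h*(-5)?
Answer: 118772314920/563681 ≈ 2.1071e+5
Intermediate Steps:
f(F, h) = -5*h
m = 563681/600406 (m = -563681*(-1/600406) = 563681/600406 ≈ 0.93883)
(420*(435 + (f(8, -13) - 1*29)))/m = (420*(435 + (-5*(-13) - 1*29)))/(563681/600406) = (420*(435 + (65 - 29)))*(600406/563681) = (420*(435 + 36))*(600406/563681) = (420*471)*(600406/563681) = 197820*(600406/563681) = 118772314920/563681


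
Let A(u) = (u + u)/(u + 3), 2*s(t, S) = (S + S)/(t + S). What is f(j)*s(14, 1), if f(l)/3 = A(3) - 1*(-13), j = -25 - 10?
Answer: 14/5 ≈ 2.8000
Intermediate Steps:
s(t, S) = S/(S + t) (s(t, S) = ((S + S)/(t + S))/2 = ((2*S)/(S + t))/2 = (2*S/(S + t))/2 = S/(S + t))
A(u) = 2*u/(3 + u) (A(u) = (2*u)/(3 + u) = 2*u/(3 + u))
j = -35
f(l) = 42 (f(l) = 3*(2*3/(3 + 3) - 1*(-13)) = 3*(2*3/6 + 13) = 3*(2*3*(⅙) + 13) = 3*(1 + 13) = 3*14 = 42)
f(j)*s(14, 1) = 42*(1/(1 + 14)) = 42*(1/15) = 14/5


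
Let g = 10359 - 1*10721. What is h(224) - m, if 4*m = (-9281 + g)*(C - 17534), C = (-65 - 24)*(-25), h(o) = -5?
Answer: -147624707/4 ≈ -3.6906e+7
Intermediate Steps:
g = -362 (g = 10359 - 10721 = -362)
C = 2225 (C = -89*(-25) = 2225)
m = 147624687/4 (m = ((-9281 - 362)*(2225 - 17534))/4 = (-9643*(-15309))/4 = (1/4)*147624687 = 147624687/4 ≈ 3.6906e+7)
h(224) - m = -5 - 1*147624687/4 = -5 - 147624687/4 = -147624707/4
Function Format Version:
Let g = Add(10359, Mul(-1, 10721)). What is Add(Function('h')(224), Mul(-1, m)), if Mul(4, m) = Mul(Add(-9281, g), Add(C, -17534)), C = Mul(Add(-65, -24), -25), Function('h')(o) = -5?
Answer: Rational(-147624707, 4) ≈ -3.6906e+7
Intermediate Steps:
g = -362 (g = Add(10359, -10721) = -362)
C = 2225 (C = Mul(-89, -25) = 2225)
m = Rational(147624687, 4) (m = Mul(Rational(1, 4), Mul(Add(-9281, -362), Add(2225, -17534))) = Mul(Rational(1, 4), Mul(-9643, -15309)) = Mul(Rational(1, 4), 147624687) = Rational(147624687, 4) ≈ 3.6906e+7)
Add(Function('h')(224), Mul(-1, m)) = Add(-5, Mul(-1, Rational(147624687, 4))) = Add(-5, Rational(-147624687, 4)) = Rational(-147624707, 4)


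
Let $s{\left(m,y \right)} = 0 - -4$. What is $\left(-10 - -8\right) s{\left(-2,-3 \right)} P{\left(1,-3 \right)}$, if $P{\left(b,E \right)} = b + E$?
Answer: $16$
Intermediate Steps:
$P{\left(b,E \right)} = E + b$
$s{\left(m,y \right)} = 4$ ($s{\left(m,y \right)} = 0 + 4 = 4$)
$\left(-10 - -8\right) s{\left(-2,-3 \right)} P{\left(1,-3 \right)} = \left(-10 - -8\right) 4 \left(-3 + 1\right) = \left(-10 + 8\right) 4 \left(-2\right) = \left(-2\right) 4 \left(-2\right) = \left(-8\right) \left(-2\right) = 16$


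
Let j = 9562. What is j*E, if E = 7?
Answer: 66934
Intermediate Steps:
j*E = 9562*7 = 66934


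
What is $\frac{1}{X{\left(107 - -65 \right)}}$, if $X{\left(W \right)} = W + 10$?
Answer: $\frac{1}{182} \approx 0.0054945$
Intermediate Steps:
$X{\left(W \right)} = 10 + W$
$\frac{1}{X{\left(107 - -65 \right)}} = \frac{1}{10 + \left(107 - -65\right)} = \frac{1}{10 + \left(107 + 65\right)} = \frac{1}{10 + 172} = \frac{1}{182}$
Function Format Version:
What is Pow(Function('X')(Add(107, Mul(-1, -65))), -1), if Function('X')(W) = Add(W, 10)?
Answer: Rational(1, 182) ≈ 0.0054945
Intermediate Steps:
Function('X')(W) = Add(10, W)
Pow(Function('X')(Add(107, Mul(-1, -65))), -1) = Pow(Add(10, Add(107, Mul(-1, -65))), -1) = Pow(Add(10, Add(107, 65)), -1) = Pow(Add(10, 172), -1) = Pow(182, -1) = Rational(1, 182)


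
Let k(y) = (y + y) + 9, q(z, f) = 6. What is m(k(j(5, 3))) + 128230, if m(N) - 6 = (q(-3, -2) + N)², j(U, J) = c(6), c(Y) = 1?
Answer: 128525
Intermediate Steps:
j(U, J) = 1
k(y) = 9 + 2*y (k(y) = 2*y + 9 = 9 + 2*y)
m(N) = 6 + (6 + N)²
m(k(j(5, 3))) + 128230 = (6 + (6 + (9 + 2*1))²) + 128230 = (6 + (6 + (9 + 2))²) + 128230 = (6 + (6 + 11)²) + 128230 = (6 + 17²) + 128230 = (6 + 289) + 128230 = 295 + 128230 = 128525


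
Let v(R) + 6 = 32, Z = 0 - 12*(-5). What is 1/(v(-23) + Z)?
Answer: 1/86 ≈ 0.011628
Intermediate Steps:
Z = 60 (Z = 0 + 60 = 60)
v(R) = 26 (v(R) = -6 + 32 = 26)
1/(v(-23) + Z) = 1/(26 + 60) = 1/86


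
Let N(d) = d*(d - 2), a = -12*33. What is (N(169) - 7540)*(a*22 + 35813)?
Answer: 560529983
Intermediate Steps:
a = -396
N(d) = d*(-2 + d)
(N(169) - 7540)*(a*22 + 35813) = (169*(-2 + 169) - 7540)*(-396*22 + 35813) = (169*167 - 7540)*(-8712 + 35813) = (28223 - 7540)*27101 = 20683*27101 = 560529983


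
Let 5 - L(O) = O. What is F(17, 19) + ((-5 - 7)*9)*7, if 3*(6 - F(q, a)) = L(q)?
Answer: -746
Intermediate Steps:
L(O) = 5 - O
F(q, a) = 13/3 + q/3 (F(q, a) = 6 - (5 - q)/3 = 6 + (-5/3 + q/3) = 13/3 + q/3)
F(17, 19) + ((-5 - 7)*9)*7 = (13/3 + (⅓)*17) + ((-5 - 7)*9)*7 = (13/3 + 17/3) - 12*9*7 = 10 - 108*7 = 10 - 756 = -746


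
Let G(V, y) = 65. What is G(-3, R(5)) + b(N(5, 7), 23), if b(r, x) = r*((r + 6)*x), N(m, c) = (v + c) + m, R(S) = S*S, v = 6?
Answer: 10001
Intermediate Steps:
R(S) = S²
N(m, c) = 6 + c + m (N(m, c) = (6 + c) + m = 6 + c + m)
b(r, x) = r*x*(6 + r) (b(r, x) = r*((6 + r)*x) = r*(x*(6 + r)) = r*x*(6 + r))
G(-3, R(5)) + b(N(5, 7), 23) = 65 + (6 + 7 + 5)*23*(6 + (6 + 7 + 5)) = 65 + 18*23*(6 + 18) = 65 + 18*23*24 = 65 + 9936 = 10001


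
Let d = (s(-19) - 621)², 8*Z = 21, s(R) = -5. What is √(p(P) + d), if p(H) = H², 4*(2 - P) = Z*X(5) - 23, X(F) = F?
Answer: √401301473/32 ≈ 626.02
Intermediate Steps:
Z = 21/8 (Z = (⅛)*21 = 21/8 ≈ 2.6250)
d = 391876 (d = (-5 - 621)² = (-626)² = 391876)
P = 143/32 (P = 2 - ((21/8)*5 - 23)/4 = 2 - (105/8 - 23)/4 = 2 - ¼*(-79/8) = 2 + 79/32 = 143/32 ≈ 4.4688)
√(p(P) + d) = √((143/32)² + 391876) = √(20449/1024 + 391876) = √(401301473/1024) = √401301473/32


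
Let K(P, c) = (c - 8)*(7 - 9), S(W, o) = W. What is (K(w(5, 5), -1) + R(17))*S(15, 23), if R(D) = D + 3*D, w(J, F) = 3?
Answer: 1290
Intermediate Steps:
K(P, c) = 16 - 2*c (K(P, c) = (-8 + c)*(-2) = 16 - 2*c)
R(D) = 4*D
(K(w(5, 5), -1) + R(17))*S(15, 23) = ((16 - 2*(-1)) + 4*17)*15 = ((16 + 2) + 68)*15 = (18 + 68)*15 = 86*15 = 1290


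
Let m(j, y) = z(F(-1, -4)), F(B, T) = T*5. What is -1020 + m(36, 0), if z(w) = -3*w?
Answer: -960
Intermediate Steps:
F(B, T) = 5*T
m(j, y) = 60 (m(j, y) = -15*(-4) = -3*(-20) = 60)
-1020 + m(36, 0) = -1020 + 60 = -960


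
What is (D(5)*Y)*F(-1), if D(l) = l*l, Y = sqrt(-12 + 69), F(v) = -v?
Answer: 25*sqrt(57) ≈ 188.75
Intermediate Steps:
Y = sqrt(57) ≈ 7.5498
D(l) = l**2
(D(5)*Y)*F(-1) = (5**2*sqrt(57))*(-1*(-1)) = (25*sqrt(57))*1 = 25*sqrt(57)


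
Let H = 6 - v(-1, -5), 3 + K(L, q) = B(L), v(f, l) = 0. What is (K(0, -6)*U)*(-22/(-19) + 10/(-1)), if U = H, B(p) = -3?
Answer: 6048/19 ≈ 318.32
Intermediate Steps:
K(L, q) = -6 (K(L, q) = -3 - 3 = -6)
H = 6 (H = 6 - 1*0 = 6 + 0 = 6)
U = 6
(K(0, -6)*U)*(-22/(-19) + 10/(-1)) = (-6*6)*(-22/(-19) + 10/(-1)) = -36*(-22*(-1/19) + 10*(-1)) = -36*(22/19 - 10) = -36*(-168/19) = 6048/19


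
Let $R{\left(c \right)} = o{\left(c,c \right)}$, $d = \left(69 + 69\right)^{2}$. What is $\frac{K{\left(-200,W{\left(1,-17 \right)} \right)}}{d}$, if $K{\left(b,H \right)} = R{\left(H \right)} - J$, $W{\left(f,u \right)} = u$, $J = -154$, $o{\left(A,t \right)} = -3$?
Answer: $\frac{151}{19044} \approx 0.007929$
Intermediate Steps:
$d = 19044$ ($d = 138^{2} = 19044$)
$R{\left(c \right)} = -3$
$K{\left(b,H \right)} = 151$ ($K{\left(b,H \right)} = -3 - -154 = -3 + 154 = 151$)
$\frac{K{\left(-200,W{\left(1,-17 \right)} \right)}}{d} = \frac{151}{19044}$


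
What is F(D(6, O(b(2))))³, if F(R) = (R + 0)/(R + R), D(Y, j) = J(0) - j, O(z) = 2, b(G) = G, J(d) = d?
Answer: ⅛ ≈ 0.12500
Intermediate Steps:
D(Y, j) = -j (D(Y, j) = 0 - j = -j)
F(R) = ½ (F(R) = R/((2*R)) = R*(1/(2*R)) = ½)
F(D(6, O(b(2))))³ = (½)³ = ⅛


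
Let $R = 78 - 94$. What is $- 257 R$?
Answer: $4112$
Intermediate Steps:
$R = -16$ ($R = 78 - 94 = -16$)
$- 257 R = \left(-257\right) \left(-16\right) = 4112$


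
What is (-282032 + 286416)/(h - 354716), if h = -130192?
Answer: -1096/121227 ≈ -0.0090409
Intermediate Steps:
(-282032 + 286416)/(h - 354716) = (-282032 + 286416)/(-130192 - 354716) = 4384/(-484908) = 4384*(-1/484908) = -1096/121227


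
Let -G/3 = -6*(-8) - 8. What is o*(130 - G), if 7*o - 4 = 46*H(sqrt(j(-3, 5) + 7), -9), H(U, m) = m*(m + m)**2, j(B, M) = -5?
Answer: -33533000/7 ≈ -4.7904e+6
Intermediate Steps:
G = -120 (G = -3*(-6*(-8) - 8) = -3*(48 - 8) = -3*40 = -120)
H(U, m) = 4*m**3 (H(U, m) = m*(2*m)**2 = m*(4*m**2) = 4*m**3)
o = -134132/7 (o = 4/7 + (46*(4*(-9)**3))/7 = 4/7 + (46*(4*(-729)))/7 = 4/7 + (46*(-2916))/7 = 4/7 + (1/7)*(-134136) = 4/7 - 134136/7 = -134132/7 ≈ -19162.)
o*(130 - G) = -134132*(130 - 1*(-120))/7 = -134132*(130 + 120)/7 = -134132/7*250 = -33533000/7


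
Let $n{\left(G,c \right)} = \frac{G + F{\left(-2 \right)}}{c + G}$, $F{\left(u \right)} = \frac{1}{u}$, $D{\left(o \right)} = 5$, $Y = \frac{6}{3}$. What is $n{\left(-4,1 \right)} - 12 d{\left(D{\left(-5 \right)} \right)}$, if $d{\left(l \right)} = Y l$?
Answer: $- \frac{237}{2} \approx -118.5$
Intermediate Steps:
$Y = 2$ ($Y = 6 \cdot \frac{1}{3} = 2$)
$d{\left(l \right)} = 2 l$
$n{\left(G,c \right)} = \frac{- \frac{1}{2} + G}{G + c}$ ($n{\left(G,c \right)} = \frac{G + \frac{1}{-2}}{c + G} = \frac{G - \frac{1}{2}}{G + c} = \frac{- \frac{1}{2} + G}{G + c}$)
$n{\left(-4,1 \right)} - 12 d{\left(D{\left(-5 \right)} \right)} = \frac{- \frac{1}{2} - 4}{-4 + 1} - 12 \cdot 2 \cdot 5 = \frac{1}{-3} \left(- \frac{9}{2}\right) - 120 = \left(- \frac{1}{3}\right) \left(- \frac{9}{2}\right) - 120 = \frac{3}{2} - 120 = - \frac{237}{2}$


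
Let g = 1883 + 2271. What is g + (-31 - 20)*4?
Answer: 3950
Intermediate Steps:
g = 4154
g + (-31 - 20)*4 = 4154 + (-31 - 20)*4 = 4154 - 51*4 = 4154 - 204 = 3950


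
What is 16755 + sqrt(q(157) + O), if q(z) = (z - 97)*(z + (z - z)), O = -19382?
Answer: 16755 + I*sqrt(9962) ≈ 16755.0 + 99.81*I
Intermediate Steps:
q(z) = z*(-97 + z) (q(z) = (-97 + z)*(z + 0) = (-97 + z)*z = z*(-97 + z))
16755 + sqrt(q(157) + O) = 16755 + sqrt(157*(-97 + 157) - 19382) = 16755 + sqrt(157*60 - 19382) = 16755 + sqrt(9420 - 19382) = 16755 + sqrt(-9962) = 16755 + I*sqrt(9962)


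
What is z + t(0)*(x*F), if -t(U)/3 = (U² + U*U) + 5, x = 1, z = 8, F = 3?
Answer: -37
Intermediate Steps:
t(U) = -15 - 6*U² (t(U) = -3*((U² + U*U) + 5) = -3*((U² + U²) + 5) = -3*(2*U² + 5) = -3*(5 + 2*U²) = -15 - 6*U²)
z + t(0)*(x*F) = 8 + (-15 - 6*0²)*(1*3) = 8 + (-15 - 6*0)*3 = 8 + (-15 + 0)*3 = 8 - 15*3 = 8 - 45 = -37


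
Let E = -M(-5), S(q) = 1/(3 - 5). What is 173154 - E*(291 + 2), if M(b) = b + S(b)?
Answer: 343085/2 ≈ 1.7154e+5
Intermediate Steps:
S(q) = -½ (S(q) = 1/(-2) = -½)
M(b) = -½ + b (M(b) = b - ½ = -½ + b)
E = 11/2 (E = -(-½ - 5) = -1*(-11/2) = 11/2 ≈ 5.5000)
173154 - E*(291 + 2) = 173154 - 11*(291 + 2)/2 = 173154 - 11*293/2 = 173154 - 1*3223/2 = 173154 - 3223/2 = 343085/2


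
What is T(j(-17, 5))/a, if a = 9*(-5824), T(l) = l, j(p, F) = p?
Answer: 17/52416 ≈ 0.00032433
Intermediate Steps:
a = -52416
T(j(-17, 5))/a = -17/(-52416) = -17*(-1/52416) = 17/52416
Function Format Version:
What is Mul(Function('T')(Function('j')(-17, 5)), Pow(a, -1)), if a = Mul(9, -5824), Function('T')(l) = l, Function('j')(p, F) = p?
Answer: Rational(17, 52416) ≈ 0.00032433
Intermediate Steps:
a = -52416
Mul(Function('T')(Function('j')(-17, 5)), Pow(a, -1)) = Mul(-17, Pow(-52416, -1)) = Mul(-17, Rational(-1, 52416)) = Rational(17, 52416)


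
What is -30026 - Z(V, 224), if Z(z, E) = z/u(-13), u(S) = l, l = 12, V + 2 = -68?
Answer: -180121/6 ≈ -30020.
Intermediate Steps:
V = -70 (V = -2 - 68 = -70)
u(S) = 12
Z(z, E) = z/12
-30026 - Z(V, 224) = -30026 - (-70)/12 = -30026 - 1*(-35/6) = -30026 + 35/6 = -180121/6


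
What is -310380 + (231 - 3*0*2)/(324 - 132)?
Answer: -19864243/64 ≈ -3.1038e+5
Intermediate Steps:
-310380 + (231 - 3*0*2)/(324 - 132) = -310380 + (231 + 0*2)/192 = -310380 + (231 + 0)*(1/192) = -310380 + 231*(1/192) = -310380 + 77/64 = -19864243/64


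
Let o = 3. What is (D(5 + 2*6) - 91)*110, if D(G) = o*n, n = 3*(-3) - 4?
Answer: -14300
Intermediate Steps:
n = -13 (n = -9 - 4 = -13)
D(G) = -39 (D(G) = 3*(-13) = -39)
(D(5 + 2*6) - 91)*110 = (-39 - 91)*110 = -130*110 = -14300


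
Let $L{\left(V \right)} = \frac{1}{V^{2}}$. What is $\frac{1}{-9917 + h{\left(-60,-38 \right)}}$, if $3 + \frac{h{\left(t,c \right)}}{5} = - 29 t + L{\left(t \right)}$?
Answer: $- \frac{720}{887039} \approx -0.00081169$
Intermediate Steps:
$L{\left(V \right)} = \frac{1}{V^{2}}$
$h{\left(t,c \right)} = -15 - 145 t + \frac{5}{t^{2}}$ ($h{\left(t,c \right)} = -15 + 5 \left(- 29 t + \frac{1}{t^{2}}\right) = -15 + 5 \left(\frac{1}{t^{2}} - 29 t\right) = -15 - \left(- \frac{5}{t^{2}} + 145 t\right) = -15 - 145 t + \frac{5}{t^{2}}$)
$\frac{1}{-9917 + h{\left(-60,-38 \right)}} = \frac{1}{-9917 - \left(-8685 - \frac{1}{720}\right)} = \frac{1}{-9917 + \left(-15 + 8700 + 5 \cdot \frac{1}{3600}\right)} = \frac{1}{-9917 + \left(-15 + 8700 + \frac{1}{720}\right)} = \frac{1}{-9917 + \frac{6253201}{720}} = \frac{1}{- \frac{887039}{720}} = - \frac{720}{887039}$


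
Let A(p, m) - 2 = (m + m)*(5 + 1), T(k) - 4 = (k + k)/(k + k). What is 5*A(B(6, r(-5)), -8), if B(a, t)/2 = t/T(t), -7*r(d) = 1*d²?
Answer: -470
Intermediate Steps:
T(k) = 5 (T(k) = 4 + (k + k)/(k + k) = 4 + (2*k)/((2*k)) = 4 + (2*k)*(1/(2*k)) = 4 + 1 = 5)
r(d) = -d²/7
B(a, t) = 2*t/5 (B(a, t) = 2*(t/5) = 2*t/5)
A(p, m) = 2 + 12*m (A(p, m) = 2 + (m + m)*(5 + 1) = 2 + (2*m)*6 = 2 + 12*m)
5*A(B(6, r(-5)), -8) = 5*(2 + 12*(-8)) = 5*(2 - 96) = 5*(-94) = -470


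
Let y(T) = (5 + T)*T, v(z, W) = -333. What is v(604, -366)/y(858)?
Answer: -111/246818 ≈ -0.00044972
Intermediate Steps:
y(T) = T*(5 + T)
v(604, -366)/y(858) = -333*1/(858*(5 + 858)) = -333/(858*863) = -333/740454 = -333*1/740454 = -111/246818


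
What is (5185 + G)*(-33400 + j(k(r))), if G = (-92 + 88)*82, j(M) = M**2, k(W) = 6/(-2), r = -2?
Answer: -162180087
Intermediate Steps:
k(W) = -3 (k(W) = 6*(-1/2) = -3)
G = -328 (G = -4*82 = -328)
(5185 + G)*(-33400 + j(k(r))) = (5185 - 328)*(-33400 + (-3)**2) = 4857*(-33400 + 9) = 4857*(-33391) = -162180087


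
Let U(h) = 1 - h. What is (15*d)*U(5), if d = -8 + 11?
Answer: -180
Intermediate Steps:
d = 3
(15*d)*U(5) = (15*3)*(1 - 1*5) = 45*(1 - 5) = 45*(-4) = -180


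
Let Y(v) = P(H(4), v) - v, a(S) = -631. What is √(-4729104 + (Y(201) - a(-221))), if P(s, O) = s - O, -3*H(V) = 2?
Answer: 7*I*√868569/3 ≈ 2174.6*I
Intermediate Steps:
H(V) = -⅔ (H(V) = -⅓*2 = -⅔)
Y(v) = -⅔ - 2*v (Y(v) = (-⅔ - v) - v = -⅔ - 2*v)
√(-4729104 + (Y(201) - a(-221))) = √(-4729104 + ((-⅔ - 2*201) - 1*(-631))) = √(-4729104 + ((-⅔ - 402) + 631)) = √(-4729104 + (-1208/3 + 631)) = √(-4729104 + 685/3) = √(-14186627/3) = 7*I*√868569/3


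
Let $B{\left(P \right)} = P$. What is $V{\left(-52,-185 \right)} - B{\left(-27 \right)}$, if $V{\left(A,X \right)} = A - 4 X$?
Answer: $715$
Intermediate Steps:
$V{\left(A,X \right)} = A - 4 X$
$V{\left(-52,-185 \right)} - B{\left(-27 \right)} = \left(-52 - -740\right) - -27 = \left(-52 + 740\right) + 27 = 688 + 27 = 715$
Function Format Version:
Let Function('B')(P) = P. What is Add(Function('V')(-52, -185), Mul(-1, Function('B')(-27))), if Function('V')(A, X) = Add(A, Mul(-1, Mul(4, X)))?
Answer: 715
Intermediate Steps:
Function('V')(A, X) = Add(A, Mul(-4, X))
Add(Function('V')(-52, -185), Mul(-1, Function('B')(-27))) = Add(Add(-52, Mul(-4, -185)), Mul(-1, -27)) = Add(Add(-52, 740), 27) = Add(688, 27) = 715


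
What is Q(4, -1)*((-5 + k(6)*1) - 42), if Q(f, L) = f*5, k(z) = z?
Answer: -820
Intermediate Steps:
Q(f, L) = 5*f
Q(4, -1)*((-5 + k(6)*1) - 42) = (5*4)*((-5 + 6*1) - 42) = 20*((-5 + 6) - 42) = 20*(1 - 42) = 20*(-41) = -820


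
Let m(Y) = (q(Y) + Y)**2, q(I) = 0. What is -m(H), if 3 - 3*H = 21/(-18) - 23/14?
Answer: -14884/3969 ≈ -3.7501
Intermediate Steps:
H = 122/63 (H = 1 - (21/(-18) - 23/14)/3 = 1 - (21*(-1/18) - 23*1/14)/3 = 1 - (-7/6 - 23/14)/3 = 1 - 1/3*(-59/21) = 1 + 59/63 = 122/63 ≈ 1.9365)
m(Y) = Y**2 (m(Y) = (0 + Y)**2 = Y**2)
-m(H) = -(122/63)**2 = -1*14884/3969 = -14884/3969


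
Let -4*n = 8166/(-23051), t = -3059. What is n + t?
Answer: -141021935/46102 ≈ -3058.9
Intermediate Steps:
n = 4083/46102 (n = -4083/(2*(-23051)) = -4083*(-1)/(2*23051) = -1/4*(-8166/23051) = 4083/46102 ≈ 0.088565)
n + t = 4083/46102 - 3059 = -141021935/46102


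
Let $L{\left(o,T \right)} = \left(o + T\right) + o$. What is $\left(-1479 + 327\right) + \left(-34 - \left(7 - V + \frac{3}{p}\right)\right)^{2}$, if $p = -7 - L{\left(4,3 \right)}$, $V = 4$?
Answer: $\frac{7369}{36} \approx 204.69$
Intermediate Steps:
$L{\left(o,T \right)} = T + 2 o$ ($L{\left(o,T \right)} = \left(T + o\right) + o = T + 2 o$)
$p = -18$ ($p = -7 - \left(3 + 2 \cdot 4\right) = -7 - \left(3 + 8\right) = -7 - 11 = -18$)
$\left(-1479 + 327\right) + \left(-34 - \left(7 - V + \frac{3}{p}\right)\right)^{2} = \left(-1479 + 327\right) + \left(-34 - \left(7 - 4 - \frac{1}{6}\right)\right)^{2} = -1152 + \left(-34 - \frac{17}{6}\right)^{2} = -1152 + \left(- \frac{221}{6}\right)^{2} = -1152 + \frac{48841}{36} = \frac{7369}{36}$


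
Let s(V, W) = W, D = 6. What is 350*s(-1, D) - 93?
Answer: 2007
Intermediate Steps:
350*s(-1, D) - 93 = 350*6 - 93 = 2100 - 93 = 2007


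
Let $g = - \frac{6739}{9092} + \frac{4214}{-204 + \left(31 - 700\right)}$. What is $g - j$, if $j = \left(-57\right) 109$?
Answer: $\frac{49270347473}{7937316} \approx 6207.4$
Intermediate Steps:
$j = -6213$
$g = - \frac{44196835}{7937316}$ ($g = \left(-6739\right) \frac{1}{9092} + \frac{4214}{-204 + \left(31 - 700\right)} = - \frac{6739}{9092} + \frac{4214}{-204 - 669} = - \frac{6739}{9092} + \frac{4214}{-873} = - \frac{6739}{9092} + 4214 \left(- \frac{1}{873}\right) = - \frac{6739}{9092} - \frac{4214}{873} = - \frac{44196835}{7937316} \approx -5.5682$)
$g - j = - \frac{44196835}{7937316} - -6213 = - \frac{44196835}{7937316} + 6213 = \frac{49270347473}{7937316}$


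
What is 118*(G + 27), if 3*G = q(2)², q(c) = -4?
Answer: 11446/3 ≈ 3815.3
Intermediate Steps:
G = 16/3 (G = (⅓)*(-4)² = (⅓)*16 = 16/3 ≈ 5.3333)
118*(G + 27) = 118*(16/3 + 27) = 118*(97/3) = 11446/3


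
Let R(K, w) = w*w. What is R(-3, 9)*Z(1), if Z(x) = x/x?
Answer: 81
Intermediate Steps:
R(K, w) = w**2
Z(x) = 1
R(-3, 9)*Z(1) = 9**2*1 = 81*1 = 81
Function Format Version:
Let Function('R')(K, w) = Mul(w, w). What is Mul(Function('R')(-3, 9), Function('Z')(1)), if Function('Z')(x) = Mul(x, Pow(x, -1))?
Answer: 81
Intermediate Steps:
Function('R')(K, w) = Pow(w, 2)
Function('Z')(x) = 1
Mul(Function('R')(-3, 9), Function('Z')(1)) = Mul(Pow(9, 2), 1) = Mul(81, 1) = 81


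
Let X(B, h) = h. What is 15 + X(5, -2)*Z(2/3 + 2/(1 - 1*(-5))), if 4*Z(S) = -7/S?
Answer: 37/2 ≈ 18.500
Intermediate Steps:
Z(S) = -7/(4*S) (Z(S) = (-7/S)/4 = -7/(4*S))
15 + X(5, -2)*Z(2/3 + 2/(1 - 1*(-5))) = 15 - (-7)/(2*(2/3 + 2/(1 - 1*(-5)))) = 15 - (-7)/(2*(2*(⅓) + 2/(1 + 5))) = 15 - (-7)/(2*(⅔ + 2/6)) = 15 - (-7)/(2*(⅔ + 2*(⅙))) = 15 - (-7)/(2*(⅔ + ⅓)) = 15 - (-7)/(2*1) = 15 - (-7)/2 = 15 - 2*(-7/4) = 15 + 7/2 = 37/2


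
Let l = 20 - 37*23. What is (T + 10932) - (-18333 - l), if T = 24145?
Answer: 52579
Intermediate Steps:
l = -831 (l = 20 - 851 = -831)
(T + 10932) - (-18333 - l) = (24145 + 10932) - (-18333 - 1*(-831)) = 35077 - (-18333 + 831) = 35077 - 1*(-17502) = 35077 + 17502 = 52579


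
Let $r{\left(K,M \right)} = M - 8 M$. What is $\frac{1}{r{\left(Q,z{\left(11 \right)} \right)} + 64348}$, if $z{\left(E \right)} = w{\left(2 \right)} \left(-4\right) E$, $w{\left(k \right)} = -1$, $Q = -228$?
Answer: $\frac{1}{64040} \approx 1.5615 \cdot 10^{-5}$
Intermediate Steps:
$z{\left(E \right)} = 4 E$ ($z{\left(E \right)} = \left(-1\right) \left(-4\right) E = 4 E$)
$r{\left(K,M \right)} = - 7 M$
$\frac{1}{r{\left(Q,z{\left(11 \right)} \right)} + 64348} = \frac{1}{- 7 \cdot 4 \cdot 11 + 64348} = \frac{1}{\left(-7\right) 44 + 64348} = \frac{1}{-308 + 64348} = \frac{1}{64040}$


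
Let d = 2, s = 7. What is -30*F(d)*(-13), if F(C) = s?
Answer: 2730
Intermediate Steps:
F(C) = 7
-30*F(d)*(-13) = -30*7*(-13) = -210*(-13) = 2730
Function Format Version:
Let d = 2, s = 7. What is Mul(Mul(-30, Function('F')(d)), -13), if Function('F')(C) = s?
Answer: 2730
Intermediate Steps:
Function('F')(C) = 7
Mul(Mul(-30, Function('F')(d)), -13) = Mul(Mul(-30, 7), -13) = Mul(-210, -13) = 2730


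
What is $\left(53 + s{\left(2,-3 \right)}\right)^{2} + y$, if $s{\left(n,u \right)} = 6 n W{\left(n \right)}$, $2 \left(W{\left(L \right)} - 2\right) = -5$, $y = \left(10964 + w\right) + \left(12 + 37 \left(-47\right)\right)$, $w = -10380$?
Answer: $1066$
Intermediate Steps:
$y = -1143$ ($y = \left(10964 - 10380\right) + \left(12 + 37 \left(-47\right)\right) = 584 + \left(12 - 1739\right) = 584 - 1727 = -1143$)
$W{\left(L \right)} = - \frac{1}{2}$ ($W{\left(L \right)} = 2 + \frac{1}{2} \left(-5\right) = 2 - \frac{5}{2} = - \frac{1}{2}$)
$s{\left(n,u \right)} = - 3 n$ ($s{\left(n,u \right)} = 6 n \left(- \frac{1}{2}\right) = - 3 n$)
$\left(53 + s{\left(2,-3 \right)}\right)^{2} + y = \left(53 - 6\right)^{2} - 1143 = 47^{2} - 1143 = 2209 - 1143 = 1066$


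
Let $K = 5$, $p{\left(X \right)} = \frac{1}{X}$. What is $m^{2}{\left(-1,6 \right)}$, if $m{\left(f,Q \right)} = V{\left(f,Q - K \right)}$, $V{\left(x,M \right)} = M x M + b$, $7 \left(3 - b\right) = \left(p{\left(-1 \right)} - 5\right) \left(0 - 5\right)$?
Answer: $\frac{256}{49} \approx 5.2245$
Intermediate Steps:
$b = - \frac{9}{7}$ ($b = 3 - \frac{\left(\frac{1}{-1} - 5\right) \left(0 - 5\right)}{7} = 3 - \frac{\left(-1 - 5\right) \left(-5\right)}{7} = 3 - \frac{\left(-6\right) \left(-5\right)}{7} = 3 - \frac{30}{7} = - \frac{9}{7} \approx -1.2857$)
$V{\left(x,M \right)} = - \frac{9}{7} + x M^{2}$ ($V{\left(x,M \right)} = M x M - \frac{9}{7} = x M^{2} - \frac{9}{7} = - \frac{9}{7} + x M^{2}$)
$m{\left(f,Q \right)} = - \frac{9}{7} + f \left(-5 + Q\right)^{2}$ ($m{\left(f,Q \right)} = - \frac{9}{7} + f \left(Q - 5\right)^{2} = - \frac{9}{7} + f \left(-5 + Q\right)^{2}$)
$m^{2}{\left(-1,6 \right)} = \left(- \frac{9}{7} - \left(-5 + 6\right)^{2}\right)^{2} = \left(- \frac{9}{7} - 1^{2}\right)^{2} = \left(- \frac{9}{7} - 1\right)^{2} = \left(- \frac{16}{7}\right)^{2} = \frac{256}{49}$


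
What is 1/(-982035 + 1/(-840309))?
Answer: -840309/825212848816 ≈ -1.0183e-6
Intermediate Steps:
1/(-982035 + 1/(-840309)) = 1/(-982035 - 1/840309) = 1/(-825212848816/840309) = -840309/825212848816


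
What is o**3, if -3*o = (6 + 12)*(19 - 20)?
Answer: 216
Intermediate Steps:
o = 6 (o = -(6 + 12)*(19 - 20)/3 = -6*(-1) = -1/3*(-18) = 6)
o**3 = 6**3 = 216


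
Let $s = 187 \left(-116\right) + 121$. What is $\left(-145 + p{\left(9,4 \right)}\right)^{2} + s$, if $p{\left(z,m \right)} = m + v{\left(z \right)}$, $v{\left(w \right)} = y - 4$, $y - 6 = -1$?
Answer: $-1971$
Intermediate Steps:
$y = 5$ ($y = 6 - 1 = 5$)
$v{\left(w \right)} = 1$ ($v{\left(w \right)} = 5 - 4 = 1$)
$p{\left(z,m \right)} = 1 + m$ ($p{\left(z,m \right)} = m + 1 = 1 + m$)
$s = -21571$ ($s = -21692 + 121 = -21571$)
$\left(-145 + p{\left(9,4 \right)}\right)^{2} + s = \left(-145 + \left(1 + 4\right)\right)^{2} - 21571 = \left(-145 + 5\right)^{2} - 21571 = \left(-140\right)^{2} - 21571 = 19600 - 21571 = -1971$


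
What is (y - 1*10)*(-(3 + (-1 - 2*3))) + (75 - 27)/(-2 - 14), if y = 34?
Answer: 93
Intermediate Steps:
(y - 1*10)*(-(3 + (-1 - 2*3))) + (75 - 27)/(-2 - 14) = (34 - 1*10)*(-(3 + (-1 - 2*3))) + (75 - 27)/(-2 - 14) = (34 - 10)*(-(3 + (-1 - 6))) + 48/(-16) = 24*(-(3 - 7)) + 48*(-1/16) = 24*(-1*(-4)) - 3 = 24*4 - 3 = 96 - 3 = 93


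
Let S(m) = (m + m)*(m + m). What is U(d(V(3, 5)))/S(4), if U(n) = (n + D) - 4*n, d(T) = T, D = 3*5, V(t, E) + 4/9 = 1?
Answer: 5/24 ≈ 0.20833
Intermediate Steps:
V(t, E) = 5/9 (V(t, E) = -4/9 + 1 = 5/9)
D = 15
S(m) = 4*m² (S(m) = (2*m)*(2*m) = 4*m²)
U(n) = 15 - 3*n (U(n) = (n + 15) - 4*n = (15 + n) - 4*n = 15 - 3*n)
U(d(V(3, 5)))/S(4) = (15 - 3*5/9)/((4*4²)) = (15 - 5/3)/((4*16)) = (40/3)/64 = (40/3)*(1/64) = 5/24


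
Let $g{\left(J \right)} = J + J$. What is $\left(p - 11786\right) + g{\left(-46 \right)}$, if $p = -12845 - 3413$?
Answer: $-28136$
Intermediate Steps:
$p = -16258$
$g{\left(J \right)} = 2 J$
$\left(p - 11786\right) + g{\left(-46 \right)} = \left(-16258 - 11786\right) + 2 \left(-46\right) = -28044 - 92 = -28136$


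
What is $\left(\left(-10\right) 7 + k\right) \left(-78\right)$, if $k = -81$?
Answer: $11778$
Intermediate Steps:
$\left(\left(-10\right) 7 + k\right) \left(-78\right) = \left(\left(-10\right) 7 - 81\right) \left(-78\right) = \left(-70 - 81\right) \left(-78\right) = \left(-151\right) \left(-78\right) = 11778$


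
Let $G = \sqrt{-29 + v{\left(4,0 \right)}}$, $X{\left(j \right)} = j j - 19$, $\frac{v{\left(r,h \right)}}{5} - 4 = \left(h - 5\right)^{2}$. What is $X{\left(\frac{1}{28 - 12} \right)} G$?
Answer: $- \frac{4863 \sqrt{29}}{128} \approx -204.59$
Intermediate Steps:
$v{\left(r,h \right)} = 20 + 5 \left(-5 + h\right)^{2}$ ($v{\left(r,h \right)} = 20 + 5 \left(h - 5\right)^{2} = 20 + 5 \left(-5 + h\right)^{2}$)
$X{\left(j \right)} = -19 + j^{2}$ ($X{\left(j \right)} = j^{2} - 19 = -19 + j^{2}$)
$G = 2 \sqrt{29}$ ($G = \sqrt{-29 + \left(20 + 5 \left(-5 + 0\right)^{2}\right)} = \sqrt{-29 + \left(20 + 5 \left(-5\right)^{2}\right)} = \sqrt{-29 + \left(20 + 5 \cdot 25\right)} = \sqrt{-29 + \left(20 + 125\right)} = \sqrt{-29 + 145} = \sqrt{116} = 2 \sqrt{29} \approx 10.77$)
$X{\left(\frac{1}{28 - 12} \right)} G = \left(-19 + \left(\frac{1}{28 - 12}\right)^{2}\right) 2 \sqrt{29} = \left(-19 + \left(\frac{1}{16}\right)^{2}\right) 2 \sqrt{29} = \left(-19 + \frac{1}{256}\right) 2 \sqrt{29} = - \frac{4863 \cdot 2 \sqrt{29}}{256} = - \frac{4863 \sqrt{29}}{128}$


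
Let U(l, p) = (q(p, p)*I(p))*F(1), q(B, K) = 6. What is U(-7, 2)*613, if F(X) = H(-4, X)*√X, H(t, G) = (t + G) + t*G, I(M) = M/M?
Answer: -25746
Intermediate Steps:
I(M) = 1
H(t, G) = G + t + G*t (H(t, G) = (G + t) + G*t = G + t + G*t)
F(X) = √X*(-4 - 3*X) (F(X) = (X - 4 + X*(-4))*√X = (X - 4 - 4*X)*√X = (-4 - 3*X)*√X = √X*(-4 - 3*X))
U(l, p) = -42 (U(l, p) = (6*1)*(√1*(-4 - 3*1)) = 6*(1*(-4 - 3)) = 6*(1*(-7)) = 6*(-7) = -42)
U(-7, 2)*613 = -42*613 = -25746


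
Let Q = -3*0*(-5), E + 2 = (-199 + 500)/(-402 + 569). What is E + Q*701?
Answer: -33/167 ≈ -0.19760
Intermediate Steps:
E = -33/167 (E = -2 + (-199 + 500)/(-402 + 569) = -2 + 301/167 = -33/167 ≈ -0.19760)
Q = 0 (Q = 0*(-5) = 0)
E + Q*701 = -33/167 + 0*701 = -33/167 + 0 = -33/167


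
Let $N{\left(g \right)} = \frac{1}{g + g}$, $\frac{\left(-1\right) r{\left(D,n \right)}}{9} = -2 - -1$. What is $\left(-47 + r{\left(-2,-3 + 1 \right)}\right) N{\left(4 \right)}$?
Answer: $- \frac{19}{4} \approx -4.75$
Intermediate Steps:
$r{\left(D,n \right)} = 9$ ($r{\left(D,n \right)} = - 9 \left(-2 - -1\right) = - 9 \left(-2 + 1\right) = \left(-9\right) \left(-1\right) = 9$)
$N{\left(g \right)} = \frac{1}{2 g}$
$\left(-47 + r{\left(-2,-3 + 1 \right)}\right) N{\left(4 \right)} = \left(-47 + 9\right) \frac{1}{2 \cdot 4} = - 38 \cdot \frac{1}{2} \cdot \frac{1}{4} = \left(-38\right) \frac{1}{8} = - \frac{19}{4}$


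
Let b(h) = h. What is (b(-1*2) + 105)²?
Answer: 10609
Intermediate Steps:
(b(-1*2) + 105)² = (-1*2 + 105)² = (-2 + 105)² = 103² = 10609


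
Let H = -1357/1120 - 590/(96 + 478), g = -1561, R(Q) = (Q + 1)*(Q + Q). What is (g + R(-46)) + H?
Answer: 16903549/6560 ≈ 2576.8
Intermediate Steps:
R(Q) = 2*Q*(1 + Q) (R(Q) = (1 + Q)*(2*Q) = 2*Q*(1 + Q))
H = -14691/6560 (H = -1357*1/1120 - 590/574 = -1357/1120 - 590*1/574 = -1357/1120 - 295/287 = -14691/6560 ≈ -2.2395)
(g + R(-46)) + H = (-1561 + 2*(-46)*(1 - 46)) - 14691/6560 = (-1561 + 2*(-46)*(-45)) - 14691/6560 = (-1561 + 4140) - 14691/6560 = 2579 - 14691/6560 = 16903549/6560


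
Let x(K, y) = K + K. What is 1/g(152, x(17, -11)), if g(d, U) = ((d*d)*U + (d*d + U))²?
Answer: 1/653953638276 ≈ 1.5292e-12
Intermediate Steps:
x(K, y) = 2*K
g(d, U) = (U + d² + U*d²)² (g(d, U) = (d²*U + (d² + U))² = (U*d² + (U + d²))² = (U + d² + U*d²)²)
1/g(152, x(17, -11)) = 1/((2*17 + 152² + (2*17)*152²)²) = 1/((34 + 23104 + 34*23104)²) = 1/((34 + 23104 + 785536)²) = 1/(808674²) = 1/653953638276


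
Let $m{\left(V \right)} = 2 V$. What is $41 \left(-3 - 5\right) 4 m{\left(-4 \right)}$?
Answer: $10496$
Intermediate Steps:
$41 \left(-3 - 5\right) 4 m{\left(-4 \right)} = 41 \left(-3 - 5\right) 4 \cdot 2 \left(-4\right) = 41 \left(\left(-8\right) 4\right) \left(-8\right) = 41 \left(-32\right) \left(-8\right) = \left(-1312\right) \left(-8\right) = 10496$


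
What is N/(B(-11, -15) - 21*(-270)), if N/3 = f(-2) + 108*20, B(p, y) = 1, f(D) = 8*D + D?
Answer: 6426/5671 ≈ 1.1331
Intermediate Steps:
f(D) = 9*D
N = 6426 (N = 3*(9*(-2) + 108*20) = 3*(-18 + 2160) = 3*2142 = 6426)
N/(B(-11, -15) - 21*(-270)) = 6426/(1 - 21*(-270)) = 6426/(1 + 5670) = 6426/5671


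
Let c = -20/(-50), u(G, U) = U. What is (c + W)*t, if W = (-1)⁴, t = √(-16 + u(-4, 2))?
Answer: 7*I*√14/5 ≈ 5.2383*I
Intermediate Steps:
t = I*√14 (t = √(-16 + 2) = √(-14) = I*√14 ≈ 3.7417*I)
c = ⅖ (c = -20*(-1/50) = ⅖ ≈ 0.40000)
W = 1
(c + W)*t = (⅖ + 1)*(I*√14) = 7*(I*√14)/5 = 7*I*√14/5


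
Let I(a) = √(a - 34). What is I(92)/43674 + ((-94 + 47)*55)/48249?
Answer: -2585/48249 + √58/43674 ≈ -0.053402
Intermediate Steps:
I(a) = √(-34 + a)
I(92)/43674 + ((-94 + 47)*55)/48249 = √(-34 + 92)/43674 + ((-94 + 47)*55)/48249 = √58*(1/43674) - 47*55*(1/48249) = √58/43674 - 2585*1/48249 = √58/43674 - 2585/48249 = -2585/48249 + √58/43674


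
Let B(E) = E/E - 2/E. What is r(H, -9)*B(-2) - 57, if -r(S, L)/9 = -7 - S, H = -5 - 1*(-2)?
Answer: 15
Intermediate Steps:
B(E) = 1 - 2/E
H = -3 (H = -5 + 2 = -3)
r(S, L) = 63 + 9*S (r(S, L) = -9*(-7 - S) = 63 + 9*S)
r(H, -9)*B(-2) - 57 = (63 + 9*(-3))*((-2 - 2)/(-2)) - 57 = (63 - 27)*(-1/2*(-4)) - 57 = 36*2 - 57 = 72 - 57 = 15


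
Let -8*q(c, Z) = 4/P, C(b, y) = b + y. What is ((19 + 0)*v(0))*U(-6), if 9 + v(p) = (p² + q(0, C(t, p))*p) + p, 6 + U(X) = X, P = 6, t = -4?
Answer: 2052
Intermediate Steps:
U(X) = -6 + X
q(c, Z) = -1/12 (q(c, Z) = -1/(2*6) = -⅛*⅔ = -1/12)
v(p) = -9 + p² + 11*p/12 (v(p) = -9 + ((p² - p/12) + p) = -9 + (p² + 11*p/12) = -9 + p² + 11*p/12)
((19 + 0)*v(0))*U(-6) = ((19 + 0)*(-9 + 0² + (11/12)*0))*(-6 - 6) = (19*(-9 + 0 + 0))*(-12) = (19*(-9))*(-12) = -171*(-12) = 2052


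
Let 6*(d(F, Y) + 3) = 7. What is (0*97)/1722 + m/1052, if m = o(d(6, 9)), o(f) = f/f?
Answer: 1/1052 ≈ 0.00095057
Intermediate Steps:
d(F, Y) = -11/6 (d(F, Y) = -3 + (1/6)*7 = -3 + 7/6 = -11/6)
o(f) = 1
m = 1
(0*97)/1722 + m/1052 = (0*97)/1722 + 1/1052 = 0*(1/1722) + 1*(1/1052) = 0 + 1/1052 = 1/1052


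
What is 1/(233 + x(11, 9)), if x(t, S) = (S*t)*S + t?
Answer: 1/1135 ≈ 0.00088106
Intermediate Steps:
x(t, S) = t + t*S**2 (x(t, S) = t*S**2 + t = t + t*S**2)
1/(233 + x(11, 9)) = 1/(233 + 11*(1 + 9**2)) = 1/(233 + 11*(1 + 81)) = 1/(233 + 11*82) = 1/(233 + 902) = 1/1135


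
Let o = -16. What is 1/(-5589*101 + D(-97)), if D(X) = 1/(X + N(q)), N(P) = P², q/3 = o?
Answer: -2207/1245827222 ≈ -1.7715e-6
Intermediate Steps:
q = -48 (q = 3*(-16) = -48)
D(X) = 1/(2304 + X) (D(X) = 1/(X + (-48)²) = 1/(X + 2304) = 1/(2304 + X))
1/(-5589*101 + D(-97)) = 1/(-5589*101 + 1/(2304 - 97)) = 1/(-564489 + 1/2207) = 1/(-1245827222/2207) = -2207/1245827222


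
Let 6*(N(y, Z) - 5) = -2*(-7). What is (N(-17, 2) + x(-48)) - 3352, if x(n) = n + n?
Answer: -10322/3 ≈ -3440.7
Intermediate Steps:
x(n) = 2*n
N(y, Z) = 22/3 (N(y, Z) = 5 + (-2*(-7))/6 = 5 + (⅙)*14 = 5 + 7/3 = 22/3)
(N(-17, 2) + x(-48)) - 3352 = (22/3 + 2*(-48)) - 3352 = (22/3 - 96) - 3352 = -266/3 - 3352 = -10322/3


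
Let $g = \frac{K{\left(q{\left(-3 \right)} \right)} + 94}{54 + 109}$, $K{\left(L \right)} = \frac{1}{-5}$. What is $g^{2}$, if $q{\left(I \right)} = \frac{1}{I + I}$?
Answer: $\frac{219961}{664225} \approx 0.33115$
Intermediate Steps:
$q{\left(I \right)} = \frac{1}{2 I}$
$K{\left(L \right)} = - \frac{1}{5}$
$g = \frac{469}{815}$ ($g = \frac{- \frac{1}{5} + 94}{54 + 109} = \frac{469}{5 \cdot 163} = \frac{469}{5} \cdot \frac{1}{163} = \frac{469}{815} \approx 0.57546$)
$g^{2} = \left(\frac{469}{815}\right)^{2} = \frac{219961}{664225}$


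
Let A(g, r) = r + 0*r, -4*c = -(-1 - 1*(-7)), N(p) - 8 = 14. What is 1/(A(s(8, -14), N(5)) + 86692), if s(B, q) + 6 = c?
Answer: 1/86714 ≈ 1.1532e-5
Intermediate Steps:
N(p) = 22 (N(p) = 8 + 14 = 22)
c = 3/2 (c = -(-1)*(-1 - 1*(-7))/4 = -(-1)*(-1 + 7)/4 = -(-1)*6/4 = -¼*(-6) = 3/2 ≈ 1.5000)
s(B, q) = -9/2 (s(B, q) = -6 + 3/2 = -9/2)
A(g, r) = r (A(g, r) = r + 0 = r)
1/(A(s(8, -14), N(5)) + 86692) = 1/(22 + 86692) = 1/86714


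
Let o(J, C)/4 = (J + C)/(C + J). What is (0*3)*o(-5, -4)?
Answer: 0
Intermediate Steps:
o(J, C) = 4 (o(J, C) = 4*((J + C)/(C + J)) = 4*((C + J)/(C + J)) = 4*1 = 4)
(0*3)*o(-5, -4) = (0*3)*4 = 0*4 = 0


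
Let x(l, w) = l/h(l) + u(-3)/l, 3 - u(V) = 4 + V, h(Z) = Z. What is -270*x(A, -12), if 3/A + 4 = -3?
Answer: 990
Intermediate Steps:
A = -3/7 (A = 3/(-4 - 3) = 3/(-7) = 3*(-⅐) = -3/7 ≈ -0.42857)
u(V) = -1 - V (u(V) = 3 - (4 + V) = 3 + (-4 - V) = -1 - V)
x(l, w) = 1 + 2/l (x(l, w) = l/l + (-1 - 1*(-3))/l = 1 + (-1 + 3)/l = 1 + 2/l)
-270*x(A, -12) = -270*(2 - 3/7)/(-3/7) = -(-630)*11/7 = -270*(-11/3) = 990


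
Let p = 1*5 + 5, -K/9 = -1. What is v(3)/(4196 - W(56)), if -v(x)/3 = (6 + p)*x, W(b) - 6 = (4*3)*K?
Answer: -72/2041 ≈ -0.035277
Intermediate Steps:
K = 9 (K = -9*(-1) = 9)
W(b) = 114 (W(b) = 6 + (4*3)*9 = 6 + 12*9 = 6 + 108 = 114)
p = 10 (p = 5 + 5 = 10)
v(x) = -48*x (v(x) = -3*(6 + 10)*x = -48*x)
v(3)/(4196 - W(56)) = (-48*3)/(4196 - 1*114) = -144/(4196 - 114) = -144/4082 = -144*1/4082 = -72/2041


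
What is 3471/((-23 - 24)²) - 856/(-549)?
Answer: 3796483/1212741 ≈ 3.1305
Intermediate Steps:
3471/((-23 - 24)²) - 856/(-549) = 3471/((-47)²) - 856*(-1/549) = 3471/2209 + 856/549 = 3796483/1212741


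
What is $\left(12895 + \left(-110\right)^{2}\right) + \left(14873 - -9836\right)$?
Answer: $49704$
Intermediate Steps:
$\left(12895 + \left(-110\right)^{2}\right) + \left(14873 - -9836\right) = \left(12895 + 12100\right) + \left(14873 + 9836\right) = 24995 + 24709 = 49704$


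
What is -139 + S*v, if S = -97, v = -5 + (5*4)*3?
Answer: -5474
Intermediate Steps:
v = 55 (v = -5 + 20*3 = -5 + 60 = 55)
-139 + S*v = -139 - 97*55 = -139 - 5335 = -5474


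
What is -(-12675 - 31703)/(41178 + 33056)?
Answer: 22189/37117 ≈ 0.59781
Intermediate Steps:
-(-12675 - 31703)/(41178 + 33056) = -(-44378)/74234 = -1*(-22189/37117) = 22189/37117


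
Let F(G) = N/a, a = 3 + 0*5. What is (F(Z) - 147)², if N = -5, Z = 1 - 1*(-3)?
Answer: 198916/9 ≈ 22102.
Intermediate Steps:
Z = 4 (Z = 1 + 3 = 4)
a = 3 (a = 3 + 0 = 3)
F(G) = -5/3
(F(Z) - 147)² = (-5/3 - 147)² = (-446/3)² = 198916/9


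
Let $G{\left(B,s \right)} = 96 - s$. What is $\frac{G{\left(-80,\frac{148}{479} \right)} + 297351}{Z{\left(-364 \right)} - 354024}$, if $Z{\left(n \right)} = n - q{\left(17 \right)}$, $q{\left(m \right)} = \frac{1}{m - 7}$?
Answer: $- \frac{1424769650}{1697518999} \approx -0.83932$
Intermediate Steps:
$q{\left(m \right)} = \frac{1}{-7 + m}$
$Z{\left(n \right)} = - \frac{1}{10} + n$ ($Z{\left(n \right)} = n - \frac{1}{-7 + 17} = n - \frac{1}{10} = - \frac{1}{10} + n$)
$\frac{G{\left(-80,\frac{148}{479} \right)} + 297351}{Z{\left(-364 \right)} - 354024} = \frac{\left(96 - \frac{148}{479}\right) + 297351}{\left(- \frac{1}{10} - 364\right) - 354024} = \frac{\left(96 - 148 \cdot \frac{1}{479}\right) + 297351}{- \frac{3641}{10} - 354024} = \frac{\left(96 - \frac{148}{479}\right) + 297351}{- \frac{3543881}{10}} = \left(\left(96 - \frac{148}{479}\right) + 297351\right) \left(- \frac{10}{3543881}\right) = \left(\frac{45836}{479} + 297351\right) \left(- \frac{10}{3543881}\right) = \frac{142476965}{479} \left(- \frac{10}{3543881}\right) = - \frac{1424769650}{1697518999}$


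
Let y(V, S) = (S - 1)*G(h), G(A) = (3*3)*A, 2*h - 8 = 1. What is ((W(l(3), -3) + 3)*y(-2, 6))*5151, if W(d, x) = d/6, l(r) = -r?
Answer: 10430775/4 ≈ 2.6077e+6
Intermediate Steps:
h = 9/2 (h = 4 + (½)*1 = 4 + ½ = 9/2 ≈ 4.5000)
G(A) = 9*A
W(d, x) = d/6 (W(d, x) = d*(⅙) = d/6)
y(V, S) = -81/2 + 81*S/2 (y(V, S) = (S - 1)*(9*(9/2)) = (-1 + S)*(81/2) = -81/2 + 81*S/2)
((W(l(3), -3) + 3)*y(-2, 6))*5151 = (((-1*3)/6 + 3)*(-81/2 + (81/2)*6))*5151 = (((⅙)*(-3) + 3)*(-81/2 + 243))*5151 = ((-½ + 3)*(405/2))*5151 = ((5/2)*(405/2))*5151 = (2025/4)*5151 = 10430775/4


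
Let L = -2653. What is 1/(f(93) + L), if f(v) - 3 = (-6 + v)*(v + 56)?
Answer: 1/10313 ≈ 9.6965e-5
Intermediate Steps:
f(v) = 3 + (-6 + v)*(56 + v) (f(v) = 3 + (-6 + v)*(v + 56) = 3 + (-6 + v)*(56 + v))
1/(f(93) + L) = 1/((-333 + 93**2 + 50*93) - 2653) = 1/((-333 + 8649 + 4650) - 2653) = 1/(12966 - 2653) = 1/10313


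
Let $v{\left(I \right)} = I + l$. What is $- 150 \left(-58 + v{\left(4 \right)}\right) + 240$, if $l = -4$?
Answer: $8940$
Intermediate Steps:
$v{\left(I \right)} = -4 + I$ ($v{\left(I \right)} = I - 4 = -4 + I$)
$- 150 \left(-58 + v{\left(4 \right)}\right) + 240 = - 150 \left(-58 + \left(-4 + 4\right)\right) + 240 = - 150 \left(-58 + 0\right) + 240 = \left(-150\right) \left(-58\right) + 240 = 8700 + 240 = 8940$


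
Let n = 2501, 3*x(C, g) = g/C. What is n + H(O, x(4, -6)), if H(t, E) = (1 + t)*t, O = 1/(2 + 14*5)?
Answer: 12965257/5184 ≈ 2501.0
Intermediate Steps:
x(C, g) = g/(3*C) (x(C, g) = (g/C)/3 = g/(3*C))
O = 1/72 (O = 1/(2 + 70) = 1/72 ≈ 0.013889)
H(t, E) = t*(1 + t)
n + H(O, x(4, -6)) = 2501 + (1 + 1/72)/72 = 2501 + (1/72)*(73/72) = 2501 + 73/5184 = 12965257/5184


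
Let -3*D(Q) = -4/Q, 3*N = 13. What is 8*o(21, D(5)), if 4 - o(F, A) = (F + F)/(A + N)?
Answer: -944/23 ≈ -41.043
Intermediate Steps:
N = 13/3 (N = (1/3)*13 = 13/3 ≈ 4.3333)
D(Q) = 4/(3*Q) (D(Q) = -(-4)/(3*Q) = 4/(3*Q))
o(F, A) = 4 - 2*F/(13/3 + A) (o(F, A) = 4 - (F + F)/(A + 13/3) = 4 - 2*F/(13/3 + A))
8*o(21, D(5)) = 8*(2*(26 - 3*21 + 6*((4/3)/5))/(13 + 3*((4/3)/5))) = 8*(2*(26 - 63 + 6*((4/3)*(1/5)))/(13 + 3*((4/3)*(1/5)))) = 8*(2*(26 - 63 + 6*(4/15))/(13 + 3*(4/15))) = 8*(2*(26 - 63 + 8/5)/(13 + 4/5)) = 8*(2*(-177/5)/(69/5)) = 8*(2*(5/69)*(-177/5)) = 8*(-118/23) = -944/23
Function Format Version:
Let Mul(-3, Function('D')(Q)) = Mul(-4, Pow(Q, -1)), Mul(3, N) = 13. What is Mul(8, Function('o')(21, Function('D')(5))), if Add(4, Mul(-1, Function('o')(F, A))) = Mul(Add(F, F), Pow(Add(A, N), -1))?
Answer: Rational(-944, 23) ≈ -41.043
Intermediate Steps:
N = Rational(13, 3) (N = Mul(Rational(1, 3), 13) = Rational(13, 3) ≈ 4.3333)
Function('D')(Q) = Mul(Rational(4, 3), Pow(Q, -1)) (Function('D')(Q) = Mul(Rational(-1, 3), Mul(-4, Pow(Q, -1))) = Mul(Rational(4, 3), Pow(Q, -1)))
Function('o')(F, A) = Add(4, Mul(-2, F, Pow(Add(Rational(13, 3), A), -1))) (Function('o')(F, A) = Add(4, Mul(-1, Mul(Add(F, F), Pow(Add(A, Rational(13, 3)), -1)))) = Add(4, Mul(-1, Mul(Mul(2, F), Pow(Add(Rational(13, 3), A), -1)))) = Add(4, Mul(-1, Mul(2, F, Pow(Add(Rational(13, 3), A), -1)))) = Add(4, Mul(-2, F, Pow(Add(Rational(13, 3), A), -1))))
Mul(8, Function('o')(21, Function('D')(5))) = Mul(8, Mul(2, Pow(Add(13, Mul(3, Mul(Rational(4, 3), Pow(5, -1)))), -1), Add(26, Mul(-3, 21), Mul(6, Mul(Rational(4, 3), Pow(5, -1)))))) = Mul(8, Mul(2, Pow(Add(13, Mul(3, Mul(Rational(4, 3), Rational(1, 5)))), -1), Add(26, -63, Mul(6, Mul(Rational(4, 3), Rational(1, 5)))))) = Mul(8, Mul(2, Pow(Add(13, Mul(3, Rational(4, 15))), -1), Add(26, -63, Mul(6, Rational(4, 15))))) = Mul(8, Mul(2, Pow(Add(13, Rational(4, 5)), -1), Add(26, -63, Rational(8, 5)))) = Mul(8, Mul(2, Pow(Rational(69, 5), -1), Rational(-177, 5))) = Mul(8, Mul(2, Rational(5, 69), Rational(-177, 5))) = Mul(8, Rational(-118, 23)) = Rational(-944, 23)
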